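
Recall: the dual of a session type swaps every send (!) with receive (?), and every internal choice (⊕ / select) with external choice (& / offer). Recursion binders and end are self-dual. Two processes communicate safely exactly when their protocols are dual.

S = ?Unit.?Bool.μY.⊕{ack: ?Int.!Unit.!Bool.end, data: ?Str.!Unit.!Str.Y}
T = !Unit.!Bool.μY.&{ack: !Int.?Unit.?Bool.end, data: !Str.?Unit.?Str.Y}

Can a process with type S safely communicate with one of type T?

YES

?Unit ‖ !Unit  ✓
  ?Bool ‖ !Bool  ✓
    μY ‖ μY  ✓ (μ self-dual)
      ⊕{ack,data} ‖ &{ack,data}  ✓ same labels
        [ack]
          ?Int ‖ !Int  ✓
            !Unit ‖ ?Unit  ✓
              !Bool ‖ ?Bool  ✓
                end ‖ end  ✓
        [data]
          ?Str ‖ !Str  ✓
            !Unit ‖ ?Unit  ✓
              !Str ‖ ?Str  ✓
                Y ‖ Y  ✓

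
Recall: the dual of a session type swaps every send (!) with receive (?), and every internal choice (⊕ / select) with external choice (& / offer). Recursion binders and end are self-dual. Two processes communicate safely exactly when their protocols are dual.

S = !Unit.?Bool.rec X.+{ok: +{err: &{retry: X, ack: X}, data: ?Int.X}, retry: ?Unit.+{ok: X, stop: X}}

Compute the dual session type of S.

!Unit → ?Unit
  ?Bool → !Bool
    rec X → rec X  (binder kept)
      +{ok,retry} → &{ok,retry}  (select→offer)
        • ok:
          +{err,data} → &{err,data}  (select→offer)
            • err:
              &{retry,ack} → +{retry,ack}  (external→internal)
                • retry:
                  X ↦ X
                • ack:
                  X ↦ X
            • data:
              ?Int → !Int
                X ↦ X
        • retry:
          ?Unit → !Unit
            +{ok,stop} → &{ok,stop}  (select→offer)
              • ok:
                X ↦ X
              • stop:
                X ↦ X

?Unit.!Bool.rec X.&{ok: &{err: +{retry: X, ack: X}, data: !Int.X}, retry: !Unit.&{ok: X, stop: X}}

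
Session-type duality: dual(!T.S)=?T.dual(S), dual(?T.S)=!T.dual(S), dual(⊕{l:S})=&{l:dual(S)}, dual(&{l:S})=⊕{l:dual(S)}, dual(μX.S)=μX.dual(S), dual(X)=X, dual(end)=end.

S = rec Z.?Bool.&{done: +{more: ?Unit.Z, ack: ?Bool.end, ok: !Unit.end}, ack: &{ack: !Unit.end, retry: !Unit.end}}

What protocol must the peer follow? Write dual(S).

rec Z.!Bool.+{done: &{more: !Unit.Z, ack: !Bool.end, ok: ?Unit.end}, ack: +{ack: ?Unit.end, retry: ?Unit.end}}

rec Z ↦ rec Z  (rec unchanged)
  ?Bool ↦ !Bool
    &{done,ack} ↦ +{done,ack}  (&→⊕)
      • done:
        +{more,ack,ok} ↦ &{more,ack,ok}  (select→offer)
          • more:
            ?Unit ↦ !Unit
              dual(Z) = Z
          • ack:
            ?Bool ↦ !Bool
              dual(end) = end
          • ok:
            !Unit ↦ ?Unit
              dual(end) = end
      • ack:
        &{ack,retry} ↦ +{ack,retry}  (&→⊕)
          • ack:
            !Unit ↦ ?Unit
              dual(end) = end
          • retry:
            !Unit ↦ ?Unit
              dual(end) = end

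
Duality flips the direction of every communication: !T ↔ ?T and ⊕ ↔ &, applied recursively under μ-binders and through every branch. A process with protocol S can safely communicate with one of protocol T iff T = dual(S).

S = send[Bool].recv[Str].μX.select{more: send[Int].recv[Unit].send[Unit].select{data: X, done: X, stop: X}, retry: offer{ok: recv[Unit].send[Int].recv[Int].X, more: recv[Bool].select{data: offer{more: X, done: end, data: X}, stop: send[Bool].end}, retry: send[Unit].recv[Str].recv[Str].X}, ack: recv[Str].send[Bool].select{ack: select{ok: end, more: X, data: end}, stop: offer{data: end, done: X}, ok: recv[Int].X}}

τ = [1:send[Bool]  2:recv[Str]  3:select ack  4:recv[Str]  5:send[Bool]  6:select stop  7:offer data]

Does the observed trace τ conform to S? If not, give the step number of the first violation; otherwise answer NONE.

NONE

[1] send[Bool]  ok  residual = recv[Str].μX.…
[2] recv[Str]  ok  residual = μX.…
[3] select ack  ok  residual = recv[Str].send[Bool].select{ack: select{ok: end, more: μX.…, data: end}, stop: offer{data: end, done: μX.…}, ok: recv[Int].μX.…}
[4] recv[Str]  ok  residual = send[Bool].select{ack: select{ok: end, more: μX.…, data: end}, stop: offer{data: end, done: μX.…}, ok: recv[Int].μX.…}
[5] send[Bool]  ok  residual = select{ack: select{ok: end, more: μX.…, data: end}, stop: offer{data: end, done: μX.…}, ok: recv[Int].μX.…}
[6] select stop  ok  residual = offer{data: end, done: μX.…}
[7] offer data  ok  residual = end
trace exhausted — no violation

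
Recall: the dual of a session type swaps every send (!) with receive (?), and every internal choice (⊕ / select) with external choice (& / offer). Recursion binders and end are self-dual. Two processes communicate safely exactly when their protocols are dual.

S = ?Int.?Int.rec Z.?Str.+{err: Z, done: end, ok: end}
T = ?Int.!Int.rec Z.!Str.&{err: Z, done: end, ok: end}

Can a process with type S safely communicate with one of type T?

?Int vs ?Int  ✗ same direction on both sides — not dual

NO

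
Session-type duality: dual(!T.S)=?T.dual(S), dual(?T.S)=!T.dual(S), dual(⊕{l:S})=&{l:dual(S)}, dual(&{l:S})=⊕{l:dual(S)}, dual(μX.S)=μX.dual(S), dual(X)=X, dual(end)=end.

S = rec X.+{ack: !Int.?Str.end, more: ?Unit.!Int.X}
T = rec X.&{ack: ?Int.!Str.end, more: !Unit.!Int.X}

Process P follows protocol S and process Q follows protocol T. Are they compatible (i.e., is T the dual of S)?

rec X ‖ rec X  ok (rec unchanged)
  +{ack,more} ‖ &{ack,more}  ok label sets agree
    case ack:
      !Int ‖ ?Int  ok
        ?Str ‖ !Str  ok
          end ‖ end  ok
    case more:
      ?Unit ‖ !Unit  ok
        !Int ‖ !Int  ✗ same direction on both sides — not dual

NO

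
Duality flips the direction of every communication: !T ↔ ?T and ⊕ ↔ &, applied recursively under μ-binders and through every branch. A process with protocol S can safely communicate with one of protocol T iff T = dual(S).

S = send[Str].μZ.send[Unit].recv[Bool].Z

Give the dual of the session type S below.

recv[Str].μZ.recv[Unit].send[Bool].Z

send[Str] = recv[Str]
  μZ = μZ  (rec unchanged)
    send[Unit] = recv[Unit]
      recv[Bool] = send[Bool]
        Z self-dual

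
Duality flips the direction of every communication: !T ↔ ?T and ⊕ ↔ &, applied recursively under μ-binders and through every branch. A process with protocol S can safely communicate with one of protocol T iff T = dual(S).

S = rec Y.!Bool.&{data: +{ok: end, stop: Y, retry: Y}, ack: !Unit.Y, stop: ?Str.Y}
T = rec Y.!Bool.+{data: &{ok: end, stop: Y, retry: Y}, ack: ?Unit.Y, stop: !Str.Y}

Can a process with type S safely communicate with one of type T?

rec Y | rec Y  ✓ (binder kept)
  !Bool | !Bool  ✗ same direction on both sides — not dual

NO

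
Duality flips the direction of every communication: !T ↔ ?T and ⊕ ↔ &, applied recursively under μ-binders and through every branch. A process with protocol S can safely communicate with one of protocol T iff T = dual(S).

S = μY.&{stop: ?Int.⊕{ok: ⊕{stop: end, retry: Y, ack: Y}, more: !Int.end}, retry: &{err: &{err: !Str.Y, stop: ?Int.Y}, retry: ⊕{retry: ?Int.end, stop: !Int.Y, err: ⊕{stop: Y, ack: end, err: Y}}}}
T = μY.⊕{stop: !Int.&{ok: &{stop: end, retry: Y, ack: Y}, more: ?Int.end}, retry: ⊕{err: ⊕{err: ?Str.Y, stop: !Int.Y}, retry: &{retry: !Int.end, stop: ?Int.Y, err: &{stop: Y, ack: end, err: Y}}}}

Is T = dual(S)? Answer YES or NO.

YES

μY | μY  ok (μ self-dual)
  &{stop,retry} | ⊕{stop,retry}  ok same labels
    • stop:
      ?Int | !Int  ok
        ⊕{ok,more} | &{ok,more}  ok same labels
          • ok:
            ⊕{stop,retry,ack} | &{stop,retry,ack}  ok same labels
              • stop:
                end | end  ok
              • retry:
                Y | Y  ok
              • ack:
                Y | Y  ok
          • more:
            !Int | ?Int  ok
              end | end  ok
    • retry:
      &{err,retry} | ⊕{err,retry}  ok same labels
        • err:
          &{err,stop} | ⊕{err,stop}  ok same labels
            • err:
              !Str | ?Str  ok
                Y | Y  ok
            • stop:
              ?Int | !Int  ok
                Y | Y  ok
        • retry:
          ⊕{retry,stop,err} | &{retry,stop,err}  ok same labels
            • retry:
              ?Int | !Int  ok
                end | end  ok
            • stop:
              !Int | ?Int  ok
                Y | Y  ok
            • err:
              ⊕{stop,ack,err} | &{stop,ack,err}  ok same labels
                • stop:
                  Y | Y  ok
                • ack:
                  end | end  ok
                • err:
                  Y | Y  ok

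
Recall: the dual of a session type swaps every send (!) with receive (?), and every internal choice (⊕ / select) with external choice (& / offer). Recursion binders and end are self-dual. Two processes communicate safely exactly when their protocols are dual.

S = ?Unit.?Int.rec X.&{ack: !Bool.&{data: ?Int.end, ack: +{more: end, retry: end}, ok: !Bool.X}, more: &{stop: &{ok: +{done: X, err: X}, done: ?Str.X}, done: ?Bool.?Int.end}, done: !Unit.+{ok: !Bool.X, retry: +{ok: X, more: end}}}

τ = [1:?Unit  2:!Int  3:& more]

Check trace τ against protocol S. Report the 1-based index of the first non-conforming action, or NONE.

2

[1] ?Unit  ok  now at ?Int.rec X.…
[2] got !Int, protocol expects ?Int  ✗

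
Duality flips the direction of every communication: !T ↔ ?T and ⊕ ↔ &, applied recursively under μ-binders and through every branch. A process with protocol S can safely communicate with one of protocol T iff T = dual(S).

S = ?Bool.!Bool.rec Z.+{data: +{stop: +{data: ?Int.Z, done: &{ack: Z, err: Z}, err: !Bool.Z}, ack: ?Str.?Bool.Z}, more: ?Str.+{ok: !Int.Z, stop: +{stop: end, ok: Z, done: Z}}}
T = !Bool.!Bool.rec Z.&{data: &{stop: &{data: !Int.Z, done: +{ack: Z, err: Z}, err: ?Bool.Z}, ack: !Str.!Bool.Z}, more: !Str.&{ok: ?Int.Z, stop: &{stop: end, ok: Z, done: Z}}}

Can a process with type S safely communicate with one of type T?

?Bool | !Bool  ✓
  !Bool | !Bool  ✗ same direction on both sides — not dual

NO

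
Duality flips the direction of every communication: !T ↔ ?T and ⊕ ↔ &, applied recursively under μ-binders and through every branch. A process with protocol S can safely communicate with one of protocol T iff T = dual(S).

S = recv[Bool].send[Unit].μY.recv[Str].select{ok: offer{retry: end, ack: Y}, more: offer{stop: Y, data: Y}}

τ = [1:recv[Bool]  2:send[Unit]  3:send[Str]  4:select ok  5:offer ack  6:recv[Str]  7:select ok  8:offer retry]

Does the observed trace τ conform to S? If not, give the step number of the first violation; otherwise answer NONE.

3

[1] recv[Bool]  match  state: send[Unit].μY.…
[2] send[Unit]  match  state: μY.…
[3] got send[Str], protocol expects recv[Str]  ✗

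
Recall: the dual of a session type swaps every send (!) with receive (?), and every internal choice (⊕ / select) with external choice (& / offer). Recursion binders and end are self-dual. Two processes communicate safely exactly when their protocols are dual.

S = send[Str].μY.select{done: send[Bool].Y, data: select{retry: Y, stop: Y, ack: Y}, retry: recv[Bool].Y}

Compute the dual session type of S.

recv[Str].μY.offer{done: recv[Bool].Y, data: offer{retry: Y, stop: Y, ack: Y}, retry: send[Bool].Y}

send[Str] → recv[Str]
  μY → μY  (binder kept)
    select{done,data,retry} → offer{done,data,retry}  (⊕→&)
      • done:
        send[Bool] → recv[Bool]
          Y self-dual
      • data:
        select{retry,stop,ack} → offer{retry,stop,ack}  (⊕→&)
          • retry:
            Y self-dual
          • stop:
            Y self-dual
          • ack:
            Y self-dual
      • retry:
        recv[Bool] → send[Bool]
          Y self-dual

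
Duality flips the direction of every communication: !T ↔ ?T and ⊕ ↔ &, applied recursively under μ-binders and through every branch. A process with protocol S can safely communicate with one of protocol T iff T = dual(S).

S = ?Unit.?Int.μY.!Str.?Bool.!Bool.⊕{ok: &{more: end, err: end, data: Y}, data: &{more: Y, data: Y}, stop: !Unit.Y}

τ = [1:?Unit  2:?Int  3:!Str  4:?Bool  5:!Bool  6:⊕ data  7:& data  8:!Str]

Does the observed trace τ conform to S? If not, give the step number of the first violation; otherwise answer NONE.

step 1: ?Unit  match  now at ?Int.μY.…
step 2: ?Int  match  now at μY.…
step 3: !Str  match  now at ?Bool.!Bool.⊕{ok: &{more: end, err: end, data: μY.…}, data: &{more: μY.…, data: μY.…}, stop: !Unit.μY.…}
step 4: ?Bool  match  now at !Bool.⊕{ok: &{more: end, err: end, data: μY.…}, data: &{more: μY.…, data: μY.…}, stop: !Unit.μY.…}
step 5: !Bool  match  now at ⊕{ok: &{more: end, err: end, data: μY.…}, data: &{more: μY.…, data: μY.…}, stop: !Unit.μY.…}
step 6: ⊕ data  match  now at &{more: μY.…, data: μY.…}
step 7: & data  match  now at μY.…
step 8: !Str  match  now at ?Bool.!Bool.⊕{ok: &{more: end, err: end, data: μY.…}, data: &{more: μY.…, data: μY.…}, stop: !Unit.μY.…}
τ conforms to S (length 8)

NONE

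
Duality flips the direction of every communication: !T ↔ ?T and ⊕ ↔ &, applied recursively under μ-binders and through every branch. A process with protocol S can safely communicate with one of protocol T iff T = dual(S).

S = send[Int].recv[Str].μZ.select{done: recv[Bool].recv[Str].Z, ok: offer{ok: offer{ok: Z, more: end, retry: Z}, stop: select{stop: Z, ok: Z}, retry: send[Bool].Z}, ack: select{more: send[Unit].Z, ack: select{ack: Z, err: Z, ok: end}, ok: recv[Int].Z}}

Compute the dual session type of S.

recv[Int].send[Str].μZ.offer{done: send[Bool].send[Str].Z, ok: select{ok: select{ok: Z, more: end, retry: Z}, stop: offer{stop: Z, ok: Z}, retry: recv[Bool].Z}, ack: offer{more: recv[Unit].Z, ack: offer{ack: Z, err: Z, ok: end}, ok: send[Int].Z}}

send[Int] ↦ recv[Int]
  recv[Str] ↦ send[Str]
    μZ ↦ μZ  (rec unchanged)
      select{done,ok,ack} ↦ offer{done,ok,ack}  (internal→external)
        case done:
          recv[Bool] ↦ send[Bool]
            recv[Str] ↦ send[Str]
              Z self-dual
        case ok:
          offer{ok,stop,retry} ↦ select{ok,stop,retry}  (offer→select)
            case ok:
              offer{ok,more,retry} ↦ select{ok,more,retry}  (offer→select)
                case ok:
                  Z self-dual
                case more:
                  end self-dual
                case retry:
                  Z self-dual
            case stop:
              select{stop,ok} ↦ offer{stop,ok}  (internal→external)
                case stop:
                  Z self-dual
                case ok:
                  Z self-dual
            case retry:
              send[Bool] ↦ recv[Bool]
                Z self-dual
        case ack:
          select{more,ack,ok} ↦ offer{more,ack,ok}  (internal→external)
            case more:
              send[Unit] ↦ recv[Unit]
                Z self-dual
            case ack:
              select{ack,err,ok} ↦ offer{ack,err,ok}  (internal→external)
                case ack:
                  Z self-dual
                case err:
                  Z self-dual
                case ok:
                  end self-dual
            case ok:
              recv[Int] ↦ send[Int]
                Z self-dual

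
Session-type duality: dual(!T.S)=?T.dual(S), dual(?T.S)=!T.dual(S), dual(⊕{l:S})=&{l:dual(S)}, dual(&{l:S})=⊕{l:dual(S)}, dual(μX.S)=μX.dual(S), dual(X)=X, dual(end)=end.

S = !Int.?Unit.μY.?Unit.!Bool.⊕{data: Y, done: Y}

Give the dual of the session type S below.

!Int → ?Int
  ?Unit → !Unit
    μY → μY  (rec unchanged)
      ?Unit → !Unit
        !Bool → ?Bool
          ⊕{data,done} → &{data,done}  (internal→external)
            case data:
              dual(Y) = Y
            case done:
              dual(Y) = Y

?Int.!Unit.μY.!Unit.?Bool.&{data: Y, done: Y}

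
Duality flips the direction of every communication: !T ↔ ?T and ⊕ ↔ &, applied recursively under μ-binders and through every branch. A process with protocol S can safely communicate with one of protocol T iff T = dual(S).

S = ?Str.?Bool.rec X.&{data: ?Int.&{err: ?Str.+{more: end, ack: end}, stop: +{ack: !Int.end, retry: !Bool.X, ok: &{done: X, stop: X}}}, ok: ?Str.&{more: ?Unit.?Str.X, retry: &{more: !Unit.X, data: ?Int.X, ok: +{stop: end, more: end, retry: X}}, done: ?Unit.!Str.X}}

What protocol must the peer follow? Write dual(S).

?Str ↦ !Str
  ?Bool ↦ !Bool
    rec X ↦ rec X  (μ self-dual)
      &{data,ok} ↦ +{data,ok}  (external→internal)
        • data:
          ?Int ↦ !Int
            &{err,stop} ↦ +{err,stop}  (external→internal)
              • err:
                ?Str ↦ !Str
                  +{more,ack} ↦ &{more,ack}  (internal→external)
                    • more:
                      end self-dual
                    • ack:
                      end self-dual
              • stop:
                +{ack,retry,ok} ↦ &{ack,retry,ok}  (internal→external)
                  • ack:
                    !Int ↦ ?Int
                      end self-dual
                  • retry:
                    !Bool ↦ ?Bool
                      X self-dual
                  • ok:
                    &{done,stop} ↦ +{done,stop}  (external→internal)
                      • done:
                        X self-dual
                      • stop:
                        X self-dual
        • ok:
          ?Str ↦ !Str
            &{more,retry,done} ↦ +{more,retry,done}  (external→internal)
              • more:
                ?Unit ↦ !Unit
                  ?Str ↦ !Str
                    X self-dual
              • retry:
                &{more,data,ok} ↦ +{more,data,ok}  (external→internal)
                  • more:
                    !Unit ↦ ?Unit
                      X self-dual
                  • data:
                    ?Int ↦ !Int
                      X self-dual
                  • ok:
                    +{stop,more,retry} ↦ &{stop,more,retry}  (internal→external)
                      • stop:
                        end self-dual
                      • more:
                        end self-dual
                      • retry:
                        X self-dual
              • done:
                ?Unit ↦ !Unit
                  !Str ↦ ?Str
                    X self-dual

!Str.!Bool.rec X.+{data: !Int.+{err: !Str.&{more: end, ack: end}, stop: &{ack: ?Int.end, retry: ?Bool.X, ok: +{done: X, stop: X}}}, ok: !Str.+{more: !Unit.!Str.X, retry: +{more: ?Unit.X, data: !Int.X, ok: &{stop: end, more: end, retry: X}}, done: !Unit.?Str.X}}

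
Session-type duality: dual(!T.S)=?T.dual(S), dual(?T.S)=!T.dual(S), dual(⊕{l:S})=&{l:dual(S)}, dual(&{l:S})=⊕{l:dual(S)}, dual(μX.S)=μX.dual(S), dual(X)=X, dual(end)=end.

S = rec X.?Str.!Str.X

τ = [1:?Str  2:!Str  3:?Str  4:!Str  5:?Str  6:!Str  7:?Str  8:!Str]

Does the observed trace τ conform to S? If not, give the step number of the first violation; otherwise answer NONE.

NONE

step 1: ?Str  ✓  state: !Str.rec X.…
step 2: !Str  ✓  state: rec X.…
step 3: ?Str  ✓  state: !Str.rec X.…
step 4: !Str  ✓  state: rec X.…
step 5: ?Str  ✓  state: !Str.rec X.…
step 6: !Str  ✓  state: rec X.…
step 7: ?Str  ✓  state: !Str.rec X.…
step 8: !Str  ✓  state: rec X.…
trace exhausted — no violation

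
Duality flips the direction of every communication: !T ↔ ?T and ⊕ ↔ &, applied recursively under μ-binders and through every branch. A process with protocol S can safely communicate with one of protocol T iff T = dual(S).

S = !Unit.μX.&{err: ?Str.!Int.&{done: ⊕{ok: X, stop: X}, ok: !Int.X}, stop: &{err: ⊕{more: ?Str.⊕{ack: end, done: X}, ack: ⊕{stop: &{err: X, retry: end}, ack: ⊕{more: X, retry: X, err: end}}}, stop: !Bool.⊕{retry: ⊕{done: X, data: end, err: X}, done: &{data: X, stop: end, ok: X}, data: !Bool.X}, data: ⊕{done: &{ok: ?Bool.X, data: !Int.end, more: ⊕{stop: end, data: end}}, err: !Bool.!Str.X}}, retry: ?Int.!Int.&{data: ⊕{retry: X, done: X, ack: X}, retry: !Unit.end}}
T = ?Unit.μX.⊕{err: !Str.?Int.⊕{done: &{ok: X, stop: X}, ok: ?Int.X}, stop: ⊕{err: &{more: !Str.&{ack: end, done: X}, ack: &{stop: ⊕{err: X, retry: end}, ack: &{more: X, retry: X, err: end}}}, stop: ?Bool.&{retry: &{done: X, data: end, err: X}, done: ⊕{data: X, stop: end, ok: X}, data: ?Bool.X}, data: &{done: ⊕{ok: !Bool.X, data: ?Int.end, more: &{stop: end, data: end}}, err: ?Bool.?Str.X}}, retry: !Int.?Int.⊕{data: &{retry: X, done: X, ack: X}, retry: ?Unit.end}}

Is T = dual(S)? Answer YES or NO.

YES

!Unit | ?Unit  ✓
  μX | μX  ✓ (binder kept)
    &{err,stop,retry} | ⊕{err,stop,retry}  ✓ label sets agree
      case err:
        ?Str | !Str  ✓
          !Int | ?Int  ✓
            &{done,ok} | ⊕{done,ok}  ✓ label sets agree
              case done:
                ⊕{ok,stop} | &{ok,stop}  ✓ label sets agree
                  case ok:
                    X | X  ✓
                  case stop:
                    X | X  ✓
              case ok:
                !Int | ?Int  ✓
                  X | X  ✓
      case stop:
        &{err,stop,data} | ⊕{err,stop,data}  ✓ label sets agree
          case err:
            ⊕{more,ack} | &{more,ack}  ✓ label sets agree
              case more:
                ?Str | !Str  ✓
                  ⊕{ack,done} | &{ack,done}  ✓ label sets agree
                    case ack:
                      end | end  ✓
                    case done:
                      X | X  ✓
              case ack:
                ⊕{stop,ack} | &{stop,ack}  ✓ label sets agree
                  case stop:
                    &{err,retry} | ⊕{err,retry}  ✓ label sets agree
                      case err:
                        X | X  ✓
                      case retry:
                        end | end  ✓
                  case ack:
                    ⊕{more,retry,err} | &{more,retry,err}  ✓ label sets agree
                      case more:
                        X | X  ✓
                      case retry:
                        X | X  ✓
                      case err:
                        end | end  ✓
          case stop:
            !Bool | ?Bool  ✓
              ⊕{retry,done,data} | &{retry,done,data}  ✓ label sets agree
                case retry:
                  ⊕{done,data,err} | &{done,data,err}  ✓ label sets agree
                    case done:
                      X | X  ✓
                    case data:
                      end | end  ✓
                    case err:
                      X | X  ✓
                case done:
                  &{data,stop,ok} | ⊕{data,stop,ok}  ✓ label sets agree
                    case data:
                      X | X  ✓
                    case stop:
                      end | end  ✓
                    case ok:
                      X | X  ✓
                case data:
                  !Bool | ?Bool  ✓
                    X | X  ✓
          case data:
            ⊕{done,err} | &{done,err}  ✓ label sets agree
              case done:
                &{ok,data,more} | ⊕{ok,data,more}  ✓ label sets agree
                  case ok:
                    ?Bool | !Bool  ✓
                      X | X  ✓
                  case data:
                    !Int | ?Int  ✓
                      end | end  ✓
                  case more:
                    ⊕{stop,data} | &{stop,data}  ✓ label sets agree
                      case stop:
                        end | end  ✓
                      case data:
                        end | end  ✓
              case err:
                !Bool | ?Bool  ✓
                  !Str | ?Str  ✓
                    X | X  ✓
      case retry:
        ?Int | !Int  ✓
          !Int | ?Int  ✓
            &{data,retry} | ⊕{data,retry}  ✓ label sets agree
              case data:
                ⊕{retry,done,ack} | &{retry,done,ack}  ✓ label sets agree
                  case retry:
                    X | X  ✓
                  case done:
                    X | X  ✓
                  case ack:
                    X | X  ✓
              case retry:
                !Unit | ?Unit  ✓
                  end | end  ✓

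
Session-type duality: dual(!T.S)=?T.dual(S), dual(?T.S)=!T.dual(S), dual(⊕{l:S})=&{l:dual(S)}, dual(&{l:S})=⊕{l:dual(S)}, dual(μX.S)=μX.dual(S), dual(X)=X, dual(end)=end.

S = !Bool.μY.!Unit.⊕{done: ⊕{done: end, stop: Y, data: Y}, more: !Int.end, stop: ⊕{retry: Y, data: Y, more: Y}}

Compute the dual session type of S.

?Bool.μY.?Unit.&{done: &{done: end, stop: Y, data: Y}, more: ?Int.end, stop: &{retry: Y, data: Y, more: Y}}

!Bool ↦ ?Bool
  μY ↦ μY  (binder kept)
    !Unit ↦ ?Unit
      ⊕{done,more,stop} ↦ &{done,more,stop}  (internal→external)
        [done]
          ⊕{done,stop,data} ↦ &{done,stop,data}  (internal→external)
            [done]
              end self-dual
            [stop]
              Y self-dual
            [data]
              Y self-dual
        [more]
          !Int ↦ ?Int
            end self-dual
        [stop]
          ⊕{retry,data,more} ↦ &{retry,data,more}  (internal→external)
            [retry]
              Y self-dual
            [data]
              Y self-dual
            [more]
              Y self-dual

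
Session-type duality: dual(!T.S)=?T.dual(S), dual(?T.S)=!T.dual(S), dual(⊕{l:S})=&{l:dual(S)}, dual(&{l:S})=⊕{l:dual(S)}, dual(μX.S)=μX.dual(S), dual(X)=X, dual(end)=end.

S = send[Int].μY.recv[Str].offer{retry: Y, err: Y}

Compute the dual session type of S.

recv[Int].μY.send[Str].select{retry: Y, err: Y}

send[Int] → recv[Int]
  μY → μY  (rec unchanged)
    recv[Str] → send[Str]
      offer{retry,err} → select{retry,err}  (&→⊕)
        case retry:
          dual(Y) = Y
        case err:
          dual(Y) = Y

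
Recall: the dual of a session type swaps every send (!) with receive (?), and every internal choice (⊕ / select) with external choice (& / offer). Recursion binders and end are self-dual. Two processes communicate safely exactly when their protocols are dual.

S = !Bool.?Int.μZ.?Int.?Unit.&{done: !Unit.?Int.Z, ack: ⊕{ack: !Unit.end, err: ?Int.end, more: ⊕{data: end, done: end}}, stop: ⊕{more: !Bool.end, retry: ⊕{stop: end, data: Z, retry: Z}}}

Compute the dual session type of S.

?Bool.!Int.μZ.!Int.!Unit.⊕{done: ?Unit.!Int.Z, ack: &{ack: ?Unit.end, err: !Int.end, more: &{data: end, done: end}}, stop: &{more: ?Bool.end, retry: &{stop: end, data: Z, retry: Z}}}

!Bool ↦ ?Bool
  ?Int ↦ !Int
    μZ ↦ μZ  (binder kept)
      ?Int ↦ !Int
        ?Unit ↦ !Unit
          &{done,ack,stop} ↦ ⊕{done,ack,stop}  (&→⊕)
            • done:
              !Unit ↦ ?Unit
                ?Int ↦ !Int
                  Z ↦ Z
            • ack:
              ⊕{ack,err,more} ↦ &{ack,err,more}  (select→offer)
                • ack:
                  !Unit ↦ ?Unit
                    end ↦ end
                • err:
                  ?Int ↦ !Int
                    end ↦ end
                • more:
                  ⊕{data,done} ↦ &{data,done}  (select→offer)
                    • data:
                      end ↦ end
                    • done:
                      end ↦ end
            • stop:
              ⊕{more,retry} ↦ &{more,retry}  (select→offer)
                • more:
                  !Bool ↦ ?Bool
                    end ↦ end
                • retry:
                  ⊕{stop,data,retry} ↦ &{stop,data,retry}  (select→offer)
                    • stop:
                      end ↦ end
                    • data:
                      Z ↦ Z
                    • retry:
                      Z ↦ Z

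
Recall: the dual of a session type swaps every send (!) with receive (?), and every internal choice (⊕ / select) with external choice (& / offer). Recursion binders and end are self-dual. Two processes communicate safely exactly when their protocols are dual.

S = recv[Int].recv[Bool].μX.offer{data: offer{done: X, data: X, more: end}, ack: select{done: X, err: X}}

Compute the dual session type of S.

send[Int].send[Bool].μX.select{data: select{done: X, data: X, more: end}, ack: offer{done: X, err: X}}

recv[Int] = send[Int]
  recv[Bool] = send[Bool]
    μX = μX  (binder kept)
      offer{data,ack} = select{data,ack}  (offer→select)
        case data:
          offer{done,data,more} = select{done,data,more}  (offer→select)
            case done:
              X self-dual
            case data:
              X self-dual
            case more:
              end self-dual
        case ack:
          select{done,err} = offer{done,err}  (select→offer)
            case done:
              X self-dual
            case err:
              X self-dual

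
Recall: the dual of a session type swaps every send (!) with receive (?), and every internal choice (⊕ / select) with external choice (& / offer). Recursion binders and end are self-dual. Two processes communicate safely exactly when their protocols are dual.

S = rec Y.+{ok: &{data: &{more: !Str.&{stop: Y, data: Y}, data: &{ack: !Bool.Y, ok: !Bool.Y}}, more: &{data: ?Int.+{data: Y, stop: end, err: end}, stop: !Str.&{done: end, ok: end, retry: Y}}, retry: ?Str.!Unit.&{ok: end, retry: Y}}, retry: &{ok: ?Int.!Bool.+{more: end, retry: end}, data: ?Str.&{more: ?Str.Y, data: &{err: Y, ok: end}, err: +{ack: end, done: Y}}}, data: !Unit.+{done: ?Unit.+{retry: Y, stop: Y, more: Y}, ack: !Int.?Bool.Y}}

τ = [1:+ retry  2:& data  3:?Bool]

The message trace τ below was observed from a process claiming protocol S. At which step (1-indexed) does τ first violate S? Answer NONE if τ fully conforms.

@1 + retry  match  cont: &{ok: ?Int.!Bool.+{more: end, retry: end}, data: ?Str.&{more: ?Str.rec Y.…, data: &{err: rec Y.…, ok: end}, err: +{ack: end, done: rec Y.…}}}
@2 & data  match  cont: ?Str.&{more: ?Str.rec Y.…, data: &{err: rec Y.…, ok: end}, err: +{ack: end, done: rec Y.…}}
@3 got ?Bool, protocol expects ?Str  ✗

3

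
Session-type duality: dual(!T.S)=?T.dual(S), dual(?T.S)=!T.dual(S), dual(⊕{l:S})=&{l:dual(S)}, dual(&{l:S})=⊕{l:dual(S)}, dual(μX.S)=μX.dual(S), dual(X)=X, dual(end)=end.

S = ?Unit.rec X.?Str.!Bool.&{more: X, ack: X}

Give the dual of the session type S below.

!Unit.rec X.!Str.?Bool.+{more: X, ack: X}

?Unit = !Unit
  rec X = rec X  (rec unchanged)
    ?Str = !Str
      !Bool = ?Bool
        &{more,ack} = +{more,ack}  (&→⊕)
          case more:
            X ↦ X
          case ack:
            X ↦ X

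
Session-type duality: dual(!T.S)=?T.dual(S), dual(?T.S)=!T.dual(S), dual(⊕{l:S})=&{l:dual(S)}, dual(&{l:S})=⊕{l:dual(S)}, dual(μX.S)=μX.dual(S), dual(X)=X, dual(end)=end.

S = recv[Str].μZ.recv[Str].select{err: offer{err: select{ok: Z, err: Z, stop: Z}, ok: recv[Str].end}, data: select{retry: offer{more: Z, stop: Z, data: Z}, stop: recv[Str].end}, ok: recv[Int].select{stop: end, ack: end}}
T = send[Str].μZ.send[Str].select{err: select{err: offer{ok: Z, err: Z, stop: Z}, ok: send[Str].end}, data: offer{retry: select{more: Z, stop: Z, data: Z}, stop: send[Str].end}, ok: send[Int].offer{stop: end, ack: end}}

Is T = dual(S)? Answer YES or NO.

NO

recv[Str] ‖ send[Str]  ok
  μZ ‖ μZ  ok (binder kept)
    recv[Str] ‖ send[Str]  ok
      select{err,data,ok} ‖ select{err,data,ok}  ✗ choice polarity not flipped — not dual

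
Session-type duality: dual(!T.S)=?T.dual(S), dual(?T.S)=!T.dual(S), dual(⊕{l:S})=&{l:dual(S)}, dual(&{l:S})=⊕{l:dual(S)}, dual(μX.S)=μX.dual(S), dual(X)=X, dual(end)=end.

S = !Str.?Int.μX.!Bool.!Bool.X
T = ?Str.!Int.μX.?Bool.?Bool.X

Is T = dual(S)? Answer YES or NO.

YES

!Str vs ?Str  ok
  ?Int vs !Int  ok
    μX vs μX  ok (binder kept)
      !Bool vs ?Bool  ok
        !Bool vs ?Bool  ok
          X vs X  ok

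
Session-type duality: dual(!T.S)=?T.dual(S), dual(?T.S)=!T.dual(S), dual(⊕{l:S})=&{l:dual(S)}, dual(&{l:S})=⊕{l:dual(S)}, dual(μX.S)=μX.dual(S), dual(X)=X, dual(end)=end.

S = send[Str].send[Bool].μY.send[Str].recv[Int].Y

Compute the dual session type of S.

recv[Str].recv[Bool].μY.recv[Str].send[Int].Y

send[Str] → recv[Str]
  send[Bool] → recv[Bool]
    μY → μY  (μ self-dual)
      send[Str] → recv[Str]
        recv[Int] → send[Int]
          Y self-dual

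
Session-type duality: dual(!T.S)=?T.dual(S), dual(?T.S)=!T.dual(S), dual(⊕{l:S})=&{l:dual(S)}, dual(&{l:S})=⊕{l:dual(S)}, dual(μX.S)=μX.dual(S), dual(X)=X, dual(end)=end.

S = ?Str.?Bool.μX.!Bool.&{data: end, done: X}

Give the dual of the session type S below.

?Str = !Str
  ?Bool = !Bool
    μX = μX  (rec unchanged)
      !Bool = ?Bool
        &{data,done} = ⊕{data,done}  (&→⊕)
          • data:
            dual(end) = end
          • done:
            dual(X) = X

!Str.!Bool.μX.?Bool.⊕{data: end, done: X}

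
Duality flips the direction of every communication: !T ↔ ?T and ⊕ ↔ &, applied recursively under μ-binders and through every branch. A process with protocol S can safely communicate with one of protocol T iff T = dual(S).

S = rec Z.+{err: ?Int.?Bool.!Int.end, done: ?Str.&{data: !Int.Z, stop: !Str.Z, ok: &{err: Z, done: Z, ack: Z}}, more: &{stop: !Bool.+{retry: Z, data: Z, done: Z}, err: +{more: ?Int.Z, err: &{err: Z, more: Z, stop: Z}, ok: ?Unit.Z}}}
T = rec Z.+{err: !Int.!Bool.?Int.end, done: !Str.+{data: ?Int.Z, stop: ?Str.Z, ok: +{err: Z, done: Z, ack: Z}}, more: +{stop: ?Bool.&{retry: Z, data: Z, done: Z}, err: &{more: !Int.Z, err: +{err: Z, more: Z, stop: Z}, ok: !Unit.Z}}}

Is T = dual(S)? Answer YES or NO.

rec Z | rec Z  match (rec unchanged)
  +{err,done,more} | +{err,done,more}  ✗ choice polarity not flipped — not dual

NO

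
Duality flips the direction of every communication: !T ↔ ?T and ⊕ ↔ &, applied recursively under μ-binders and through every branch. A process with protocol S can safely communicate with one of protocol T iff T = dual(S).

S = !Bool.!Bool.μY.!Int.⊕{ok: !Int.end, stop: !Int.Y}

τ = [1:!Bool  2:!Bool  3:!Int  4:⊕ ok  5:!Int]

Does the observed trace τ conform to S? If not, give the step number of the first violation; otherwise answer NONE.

NONE

step 1: !Bool  match  residual = !Bool.μY.…
step 2: !Bool  match  residual = μY.…
step 3: !Int  match  residual = ⊕{ok: !Int.end, stop: !Int.μY.…}
step 4: ⊕ ok  match  residual = !Int.end
step 5: !Int  match  residual = end
trace exhausted — no violation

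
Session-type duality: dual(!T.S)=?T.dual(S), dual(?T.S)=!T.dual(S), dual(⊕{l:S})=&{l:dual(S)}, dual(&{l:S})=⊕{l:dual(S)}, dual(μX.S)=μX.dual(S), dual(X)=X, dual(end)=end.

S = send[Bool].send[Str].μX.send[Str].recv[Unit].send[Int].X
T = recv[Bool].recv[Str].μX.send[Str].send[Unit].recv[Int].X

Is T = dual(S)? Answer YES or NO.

send[Bool] ‖ recv[Bool]  match
  send[Str] ‖ recv[Str]  match
    μX ‖ μX  match (binder kept)
      send[Str] ‖ send[Str]  ✗ same direction on both sides — not dual

NO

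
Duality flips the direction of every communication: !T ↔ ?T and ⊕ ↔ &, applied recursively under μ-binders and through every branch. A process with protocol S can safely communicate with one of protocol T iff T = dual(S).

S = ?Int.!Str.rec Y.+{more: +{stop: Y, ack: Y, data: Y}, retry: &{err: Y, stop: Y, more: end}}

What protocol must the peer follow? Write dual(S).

!Int.?Str.rec Y.&{more: &{stop: Y, ack: Y, data: Y}, retry: +{err: Y, stop: Y, more: end}}

?Int ↦ !Int
  !Str ↦ ?Str
    rec Y ↦ rec Y  (binder kept)
      +{more,retry} ↦ &{more,retry}  (select→offer)
        [more]
          +{stop,ack,data} ↦ &{stop,ack,data}  (select→offer)
            [stop]
              dual(Y) = Y
            [ack]
              dual(Y) = Y
            [data]
              dual(Y) = Y
        [retry]
          &{err,stop,more} ↦ +{err,stop,more}  (&→⊕)
            [err]
              dual(Y) = Y
            [stop]
              dual(Y) = Y
            [more]
              dual(end) = end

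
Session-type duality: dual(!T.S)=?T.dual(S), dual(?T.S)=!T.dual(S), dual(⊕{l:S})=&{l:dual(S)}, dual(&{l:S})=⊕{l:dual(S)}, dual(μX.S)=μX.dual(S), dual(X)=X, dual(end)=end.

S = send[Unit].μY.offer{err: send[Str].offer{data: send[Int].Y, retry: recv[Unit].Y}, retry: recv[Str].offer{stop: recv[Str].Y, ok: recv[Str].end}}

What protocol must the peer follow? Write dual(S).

recv[Unit].μY.select{err: recv[Str].select{data: recv[Int].Y, retry: send[Unit].Y}, retry: send[Str].select{stop: send[Str].Y, ok: send[Str].end}}

send[Unit] ↦ recv[Unit]
  μY ↦ μY  (rec unchanged)
    offer{err,retry} ↦ select{err,retry}  (&→⊕)
      case err:
        send[Str] ↦ recv[Str]
          offer{data,retry} ↦ select{data,retry}  (&→⊕)
            case data:
              send[Int] ↦ recv[Int]
                Y self-dual
            case retry:
              recv[Unit] ↦ send[Unit]
                Y self-dual
      case retry:
        recv[Str] ↦ send[Str]
          offer{stop,ok} ↦ select{stop,ok}  (&→⊕)
            case stop:
              recv[Str] ↦ send[Str]
                Y self-dual
            case ok:
              recv[Str] ↦ send[Str]
                end self-dual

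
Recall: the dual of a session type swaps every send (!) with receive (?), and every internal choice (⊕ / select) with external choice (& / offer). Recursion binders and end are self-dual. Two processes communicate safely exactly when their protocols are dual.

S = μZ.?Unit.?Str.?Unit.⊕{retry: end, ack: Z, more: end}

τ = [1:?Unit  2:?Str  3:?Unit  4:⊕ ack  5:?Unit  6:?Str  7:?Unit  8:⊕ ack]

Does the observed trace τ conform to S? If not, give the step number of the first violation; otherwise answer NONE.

step 1: ?Unit  ✓  state: ?Str.?Unit.⊕{retry: end, ack: μZ.…, more: end}
step 2: ?Str  ✓  state: ?Unit.⊕{retry: end, ack: μZ.…, more: end}
step 3: ?Unit  ✓  state: ⊕{retry: end, ack: μZ.…, more: end}
step 4: ⊕ ack  ✓  state: μZ.…
step 5: ?Unit  ✓  state: ?Str.?Unit.⊕{retry: end, ack: μZ.…, more: end}
step 6: ?Str  ✓  state: ?Unit.⊕{retry: end, ack: μZ.…, more: end}
step 7: ?Unit  ✓  state: ⊕{retry: end, ack: μZ.…, more: end}
step 8: ⊕ ack  ✓  state: μZ.…
τ conforms to S (length 8)

NONE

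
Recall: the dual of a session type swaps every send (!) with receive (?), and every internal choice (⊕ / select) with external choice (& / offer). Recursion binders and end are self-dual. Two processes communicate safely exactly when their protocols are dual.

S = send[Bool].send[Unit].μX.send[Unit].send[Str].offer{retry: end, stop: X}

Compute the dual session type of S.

send[Bool] ↦ recv[Bool]
  send[Unit] ↦ recv[Unit]
    μX ↦ μX  (μ self-dual)
      send[Unit] ↦ recv[Unit]
        send[Str] ↦ recv[Str]
          offer{retry,stop} ↦ select{retry,stop}  (&→⊕)
            • retry:
              end ↦ end
            • stop:
              X ↦ X

recv[Bool].recv[Unit].μX.recv[Unit].recv[Str].select{retry: end, stop: X}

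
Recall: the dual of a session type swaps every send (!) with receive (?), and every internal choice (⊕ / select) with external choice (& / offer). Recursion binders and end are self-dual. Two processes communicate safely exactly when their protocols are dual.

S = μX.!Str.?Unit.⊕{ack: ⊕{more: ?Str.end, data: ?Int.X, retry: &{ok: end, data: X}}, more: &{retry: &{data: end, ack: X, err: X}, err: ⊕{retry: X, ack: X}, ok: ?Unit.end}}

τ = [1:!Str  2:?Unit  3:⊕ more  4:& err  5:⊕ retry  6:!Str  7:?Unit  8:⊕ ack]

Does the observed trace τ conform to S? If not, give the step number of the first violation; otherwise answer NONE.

NONE

@1 !Str  ok  state: ?Unit.⊕{ack: ⊕{more: ?Str.end, data: ?Int.μX.…, retry: &{ok: end, data: μX.…}}, more: &{retry: &{data: end, ack: μX.…, err: μX.…}, err: ⊕{retry: μX.…, ack: μX.…}, ok: ?Unit.end}}
@2 ?Unit  ok  state: ⊕{ack: ⊕{more: ?Str.end, data: ?Int.μX.…, retry: &{ok: end, data: μX.…}}, more: &{retry: &{data: end, ack: μX.…, err: μX.…}, err: ⊕{retry: μX.…, ack: μX.…}, ok: ?Unit.end}}
@3 ⊕ more  ok  state: &{retry: &{data: end, ack: μX.…, err: μX.…}, err: ⊕{retry: μX.…, ack: μX.…}, ok: ?Unit.end}
@4 & err  ok  state: ⊕{retry: μX.…, ack: μX.…}
@5 ⊕ retry  ok  state: μX.…
@6 !Str  ok  state: ?Unit.⊕{ack: ⊕{more: ?Str.end, data: ?Int.μX.…, retry: &{ok: end, data: μX.…}}, more: &{retry: &{data: end, ack: μX.…, err: μX.…}, err: ⊕{retry: μX.…, ack: μX.…}, ok: ?Unit.end}}
@7 ?Unit  ok  state: ⊕{ack: ⊕{more: ?Str.end, data: ?Int.μX.…, retry: &{ok: end, data: μX.…}}, more: &{retry: &{data: end, ack: μX.…, err: μX.…}, err: ⊕{retry: μX.…, ack: μX.…}, ok: ?Unit.end}}
@8 ⊕ ack  ok  state: ⊕{more: ?Str.end, data: ?Int.μX.…, retry: &{ok: end, data: μX.…}}
τ conforms to S (length 8)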